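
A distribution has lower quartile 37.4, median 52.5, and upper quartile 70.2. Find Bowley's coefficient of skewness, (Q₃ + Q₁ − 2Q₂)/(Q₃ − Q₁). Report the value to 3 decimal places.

numerator: Q₃ + Q₁ − 2Q₂ = 70.2 + 37.4 − 2×52.5 = 2.6000
denominator: Q₃ − Q₁ = 70.2 − 37.4 = 32.8000
Bowley skewness = 2.6000 / 32.8000 ≈ 0.079

0.079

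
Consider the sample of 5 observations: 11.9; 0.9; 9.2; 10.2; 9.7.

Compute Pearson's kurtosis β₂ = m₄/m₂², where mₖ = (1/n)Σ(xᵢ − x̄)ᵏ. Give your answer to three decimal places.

x̄ = 8.3800
Σ(xᵢ − x̄)² = 74.0680 ⇒ m₂ = 14.81360
Σ(xᵢ − x̄)⁴ = 3298.4293 ⇒ m₄ = 659.68587
m₂² = 219.44274
β₂ = m₄/m₂² = 659.68587 / 219.44274 ≈ 3.006

3.006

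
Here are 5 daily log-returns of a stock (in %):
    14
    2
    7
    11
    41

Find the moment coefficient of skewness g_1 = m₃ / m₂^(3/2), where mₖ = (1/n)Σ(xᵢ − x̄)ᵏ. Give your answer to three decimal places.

x̄ = (14 + 2 + 7 + 11 + 41) / 5 = 15.0000
deviations (xᵢ − x̄): -1.0000, -13.0000, -8.0000, -4.0000, 26.0000
Σ(xᵢ − x̄)² = 926.0000 ⇒ m₂ = 926.0000/5 = 185.20000
Σ(xᵢ − x̄)³ = 14802.0000 ⇒ m₃ = 14802.0000/5 = 2960.40000
m₂^(3/2) = 185.20000^(1.5) = 2520.35359
g_1 = m₃ / m₂^(3/2) = 2960.40000 / 2520.35359 ≈ 1.175

1.175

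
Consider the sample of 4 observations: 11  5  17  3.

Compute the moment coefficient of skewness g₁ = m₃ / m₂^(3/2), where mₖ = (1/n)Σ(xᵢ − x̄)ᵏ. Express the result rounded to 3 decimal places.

x̄ = (11 + 5 + 17 + 3) / 4 = 9.0000
deviations (xᵢ − x̄): 2.0000, -4.0000, 8.0000, -6.0000
Σ(xᵢ − x̄)² = 120.0000 ⇒ m₂ = 120.0000/4 = 30.00000
Σ(xᵢ − x̄)³ = 240.0000 ⇒ m₃ = 240.0000/4 = 60.00000
m₂^(3/2) = 30.00000^(1.5) = 164.31677
g₁ = m₃ / m₂^(3/2) = 60.00000 / 164.31677 ≈ 0.365

0.365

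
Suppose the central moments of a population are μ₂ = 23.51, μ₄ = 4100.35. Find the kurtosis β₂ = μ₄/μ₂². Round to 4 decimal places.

7.4185

μ₂² = 23.51² = 552.72010
μ₄/μ₂² = 4100.35 / 552.72010 = 7.41849
β₂ ≈ 7.4185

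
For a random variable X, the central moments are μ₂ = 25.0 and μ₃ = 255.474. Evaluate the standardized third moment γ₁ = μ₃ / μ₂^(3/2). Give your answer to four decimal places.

2.0438

σ = √μ₂ = √25.0 = 5.00000
σ³ = μ₂^(3/2) = 125.00000
γ₁ = μ₃/σ³ = 255.474 / 125.00000 ≈ 2.0438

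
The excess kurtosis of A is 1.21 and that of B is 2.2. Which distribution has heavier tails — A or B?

Higher excess kurtosis ⇒ heavier tails relative to the normal distribution.
1.21 vs 2.2: the larger is 2.2, so B has heavier tails.

B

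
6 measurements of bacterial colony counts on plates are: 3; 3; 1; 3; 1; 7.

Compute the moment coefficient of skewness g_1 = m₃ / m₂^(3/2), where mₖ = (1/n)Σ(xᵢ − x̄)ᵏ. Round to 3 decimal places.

1.000

x̄ = (3 + 3 + 1 + 3 + 1 + 7) / 6 = 3.0000
deviations (xᵢ − x̄): 0.0000, 0.0000, -2.0000, 0.0000, -2.0000, 4.0000
Σ(xᵢ − x̄)² = 24.0000 ⇒ m₂ = 24.0000/6 = 4.00000
Σ(xᵢ − x̄)³ = 48.0000 ⇒ m₃ = 48.0000/6 = 8.00000
m₂^(3/2) = 4.00000^(1.5) = 8.00000
g_1 = m₃ / m₂^(3/2) = 8.00000 / 8.00000 ≈ 1.000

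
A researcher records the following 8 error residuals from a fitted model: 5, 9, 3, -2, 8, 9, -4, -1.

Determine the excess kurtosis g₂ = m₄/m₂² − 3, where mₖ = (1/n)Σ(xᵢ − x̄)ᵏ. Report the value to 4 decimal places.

-1.5297

x̄ = 3.3750
Σ(xᵢ − x̄)² = 189.8750 ⇒ m₂ = 23.73438
Σ(xᵢ − x̄)⁴ = 6626.1816 ⇒ m₄ = 828.27271
m₂² = 563.32056
g₂ = m₄/m₂² − 3 = 1.47034 − 3 ≈ -1.5297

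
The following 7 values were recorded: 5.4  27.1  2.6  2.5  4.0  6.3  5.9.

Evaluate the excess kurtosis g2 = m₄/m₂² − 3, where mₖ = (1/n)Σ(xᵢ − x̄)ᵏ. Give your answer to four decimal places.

x̄ = 7.6857
Σ(xᵢ − x̄)² = 453.5886 ⇒ m₂ = 64.79837
Σ(xᵢ − x̄)⁴ = 143682.3535 ⇒ m₄ = 20526.05050
m₂² = 4198.82841
g2 = m₄/m₂² − 3 = 4.88852 − 3 ≈ 1.8885

1.8885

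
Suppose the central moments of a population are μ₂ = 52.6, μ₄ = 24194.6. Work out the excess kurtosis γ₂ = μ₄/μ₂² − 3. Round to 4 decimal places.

5.7447

μ₂² = 52.6² = 2766.76000
μ₄/μ₂² = 24194.6 / 2766.76000 = 8.74474
γ₂ = 8.74474 − 3 ≈ 5.7447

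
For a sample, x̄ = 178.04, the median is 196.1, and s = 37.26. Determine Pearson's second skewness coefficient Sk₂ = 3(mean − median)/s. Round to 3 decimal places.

-1.454

Sk₂ = 3(178.04 − 196.1) / 37.26 = 3 × -18.0600 / 37.26
    = -54.1800 / 37.26 ≈ -1.454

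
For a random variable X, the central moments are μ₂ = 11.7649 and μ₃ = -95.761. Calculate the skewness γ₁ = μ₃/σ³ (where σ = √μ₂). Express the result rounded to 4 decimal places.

-2.3730

σ = √μ₂ = √11.7649 = 3.43000
σ³ = μ₂^(3/2) = 40.35361
γ₁ = μ₃/σ³ = -95.761 / 40.35361 ≈ -2.3730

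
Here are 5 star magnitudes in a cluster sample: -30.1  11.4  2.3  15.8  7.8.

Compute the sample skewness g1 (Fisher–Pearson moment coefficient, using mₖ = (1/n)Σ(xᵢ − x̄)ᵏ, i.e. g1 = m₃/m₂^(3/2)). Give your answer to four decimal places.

x̄ = (-30.1 + 11.4 + 2.3 + 15.8 + 7.8) / 5 = 1.4400
deviations (xᵢ − x̄): -31.5400, 9.9600, 0.8600, 14.3600, 6.3600
Σ(xᵢ − x̄)² = 1341.3720 ⇒ m₂ = 1341.3720/5 = 268.27440
Σ(xᵢ − x̄)³ = -27167.9830 ⇒ m₃ = -27167.9830/5 = -5433.59659
m₂^(3/2) = 268.27440^(1.5) = 4394.08899
g1 = m₃ / m₂^(3/2) = -5433.59659 / 4394.08899 ≈ -1.2366

-1.2366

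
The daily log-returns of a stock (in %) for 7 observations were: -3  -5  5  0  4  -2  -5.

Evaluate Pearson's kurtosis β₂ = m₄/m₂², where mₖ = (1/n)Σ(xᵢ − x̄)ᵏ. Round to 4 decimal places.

x̄ = -0.8571
Σ(xᵢ − x̄)² = 98.8571 ⇒ m₂ = 14.12245
Σ(xᵢ − x̄)⁴ = 2345.9708 ⇒ m₄ = 335.13869
m₂² = 199.44357
β₂ = m₄/m₂² = 335.13869 / 199.44357 ≈ 1.6804

1.6804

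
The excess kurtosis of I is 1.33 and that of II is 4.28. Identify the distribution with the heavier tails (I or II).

Higher excess kurtosis ⇒ heavier tails relative to the normal distribution.
1.33 vs 4.28: the larger is 4.28, so II has heavier tails.

II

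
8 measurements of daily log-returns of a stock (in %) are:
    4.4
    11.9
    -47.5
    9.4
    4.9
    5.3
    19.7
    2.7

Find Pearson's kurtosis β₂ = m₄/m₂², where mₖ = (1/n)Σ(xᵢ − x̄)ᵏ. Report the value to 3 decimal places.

5.397

x̄ = 1.3500
Σ(xᵢ − x̄)² = 2938.4800 ⇒ m₂ = 367.31000
Σ(xᵢ − x̄)⁴ = 5824996.8456 ⇒ m₄ = 728124.60569
m₂² = 134916.63610
β₂ = m₄/m₂² = 728124.60569 / 134916.63610 ≈ 5.397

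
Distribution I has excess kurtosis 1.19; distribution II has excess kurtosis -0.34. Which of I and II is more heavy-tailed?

I

Higher excess kurtosis ⇒ heavier tails relative to the normal distribution.
1.19 vs -0.34: the larger is 1.19, so I has heavier tails. (I is leptokurtic — heavier-than-normal tails; the other is platykurtic.)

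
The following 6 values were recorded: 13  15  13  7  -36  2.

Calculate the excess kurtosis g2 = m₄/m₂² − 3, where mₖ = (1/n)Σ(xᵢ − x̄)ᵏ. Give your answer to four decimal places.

0.7567

x̄ = 2.3333
Σ(xᵢ − x̄)² = 1879.3333 ⇒ m₂ = 313.22222
Σ(xᵢ − x̄)⁴ = 2211374.4444 ⇒ m₄ = 368562.40741
m₂² = 98108.16049
g2 = m₄/m₂² − 3 = 3.75669 − 3 ≈ 0.7567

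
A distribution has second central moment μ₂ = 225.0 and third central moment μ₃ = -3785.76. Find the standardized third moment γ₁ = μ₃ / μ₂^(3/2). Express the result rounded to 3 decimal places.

-1.122

σ = √μ₂ = √225.0 = 15.00000
σ³ = μ₂^(3/2) = 3375.00000
γ₁ = μ₃/σ³ = -3785.76 / 3375.00000 ≈ -1.122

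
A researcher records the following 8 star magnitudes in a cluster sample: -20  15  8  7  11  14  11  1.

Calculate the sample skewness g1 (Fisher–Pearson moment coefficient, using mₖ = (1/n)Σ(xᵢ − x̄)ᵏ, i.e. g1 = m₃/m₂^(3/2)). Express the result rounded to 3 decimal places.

-1.659

x̄ = (-20 + 15 + 8 + 7 + 11 + 14 + 11 + 1) / 8 = 5.8750
deviations (xᵢ − x̄): -25.8750, 9.1250, 2.1250, 1.1250, 5.1250, 8.1250, 5.1250, -4.8750
Σ(xᵢ − x̄)² = 900.8750 ⇒ m₂ = 900.8750/8 = 112.60938
Σ(xᵢ − x̄)³ = -15863.1563 ⇒ m₃ = -15863.1563/8 = -1982.89453
m₂^(3/2) = 112.60938^(1.5) = 1194.98326
g1 = m₃ / m₂^(3/2) = -1982.89453 / 1194.98326 ≈ -1.659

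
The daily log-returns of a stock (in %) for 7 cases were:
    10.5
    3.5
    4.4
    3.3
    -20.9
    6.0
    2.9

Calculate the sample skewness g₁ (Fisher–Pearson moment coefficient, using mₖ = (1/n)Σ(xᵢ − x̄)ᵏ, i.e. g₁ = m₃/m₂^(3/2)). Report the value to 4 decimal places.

-1.7400

x̄ = (10.5 + 3.5 + 4.4 + 3.3 - 20.9 + 6.0 + 2.9) / 7 = 1.3857
deviations (xᵢ − x̄): 9.1143, 2.1143, 3.0143, 1.9143, -22.2857, 4.6143, 1.5143
Σ(xᵢ − x̄)² = 620.5286 ⇒ m₂ = 620.5286/7 = 88.64694
Σ(xᵢ − x̄)³ = -10165.5709 ⇒ m₃ = -10165.5709/7 = -1452.22441
m₂^(3/2) = 88.64694^(1.5) = 834.63312
g₁ = m₃ / m₂^(3/2) = -1452.22441 / 834.63312 ≈ -1.7400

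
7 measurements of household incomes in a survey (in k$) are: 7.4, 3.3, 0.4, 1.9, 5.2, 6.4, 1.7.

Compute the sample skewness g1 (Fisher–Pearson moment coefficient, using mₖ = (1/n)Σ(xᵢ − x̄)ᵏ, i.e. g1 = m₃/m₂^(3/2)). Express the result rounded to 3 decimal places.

x̄ = (7.4 + 3.3 + 0.4 + 1.9 + 5.2 + 6.4 + 1.7) / 7 = 3.7571
deviations (xᵢ − x̄): 3.6429, -0.4571, -3.3571, -1.8571, 1.4429, 2.6429, -2.0571
Σ(xᵢ − x̄)² = 41.4971 ⇒ m₂ = 41.4971/7 = 5.92816
Σ(xᵢ − x̄)³ = 16.7629 ⇒ m₃ = 16.7629/7 = 2.39470
m₂^(3/2) = 5.92816^(1.5) = 14.43379
g1 = m₃ / m₂^(3/2) = 2.39470 / 14.43379 ≈ 0.166

0.166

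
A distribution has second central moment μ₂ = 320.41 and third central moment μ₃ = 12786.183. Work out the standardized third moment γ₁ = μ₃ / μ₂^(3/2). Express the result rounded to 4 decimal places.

σ = √μ₂ = √320.41 = 17.90000
σ³ = μ₂^(3/2) = 5735.33900
γ₁ = μ₃/σ³ = 12786.183 / 5735.33900 ≈ 2.2294

2.2294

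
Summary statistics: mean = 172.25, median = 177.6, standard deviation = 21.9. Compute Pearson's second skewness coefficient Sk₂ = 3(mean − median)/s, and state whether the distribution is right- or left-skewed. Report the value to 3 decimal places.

-0.733, left-skewed

Sk₂ = 3(172.25 − 177.6) / 21.9 = 3 × -5.3500 / 21.9
    = -16.0500 / 21.9 ≈ -0.733
Sk₂ < 0 ⇒ mean < median ⇒ left-skewed (negative skew).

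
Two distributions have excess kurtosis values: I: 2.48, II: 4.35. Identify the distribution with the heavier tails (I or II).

II

Higher excess kurtosis ⇒ heavier tails relative to the normal distribution.
2.48 vs 4.35: the larger is 4.35, so II has heavier tails.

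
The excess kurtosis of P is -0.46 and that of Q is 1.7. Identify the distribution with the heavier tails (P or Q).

Q

Higher excess kurtosis ⇒ heavier tails relative to the normal distribution.
-0.46 vs 1.7: the larger is 1.7, so Q has heavier tails. (Q is leptokurtic — heavier-than-normal tails; the other is platykurtic.)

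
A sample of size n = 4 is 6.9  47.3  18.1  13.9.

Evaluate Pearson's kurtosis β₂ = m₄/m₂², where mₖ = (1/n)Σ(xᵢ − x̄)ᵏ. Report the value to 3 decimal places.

2.177

x̄ = 21.5500
Σ(xᵢ − x̄)² = 948.1100 ⇒ m₂ = 237.02750
Σ(xᵢ − x̄)⁴ = 489281.2489 ⇒ m₄ = 122320.31223
m₂² = 56182.03576
β₂ = m₄/m₂² = 122320.31223 / 56182.03576 ≈ 2.177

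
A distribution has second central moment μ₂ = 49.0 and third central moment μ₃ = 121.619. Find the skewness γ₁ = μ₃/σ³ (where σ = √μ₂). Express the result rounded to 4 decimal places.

σ = √μ₂ = √49.0 = 7.00000
σ³ = μ₂^(3/2) = 343.00000
γ₁ = μ₃/σ³ = 121.619 / 343.00000 ≈ 0.3546

0.3546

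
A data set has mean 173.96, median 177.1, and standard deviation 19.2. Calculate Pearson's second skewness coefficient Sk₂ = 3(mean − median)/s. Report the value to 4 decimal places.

-0.4906

Sk₂ = 3(173.96 − 177.1) / 19.2 = 3 × -3.1400 / 19.2
    = -9.4200 / 19.2 ≈ -0.4906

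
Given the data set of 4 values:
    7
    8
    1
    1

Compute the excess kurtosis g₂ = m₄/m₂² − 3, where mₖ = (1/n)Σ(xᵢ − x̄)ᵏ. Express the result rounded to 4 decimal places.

x̄ = 4.2500
Σ(xᵢ − x̄)² = 42.7500 ⇒ m₂ = 10.68750
Σ(xᵢ − x̄)⁴ = 478.0781 ⇒ m₄ = 119.51953
m₂² = 114.22266
g₂ = m₄/m₂² − 3 = 1.04637 − 3 ≈ -1.9536

-1.9536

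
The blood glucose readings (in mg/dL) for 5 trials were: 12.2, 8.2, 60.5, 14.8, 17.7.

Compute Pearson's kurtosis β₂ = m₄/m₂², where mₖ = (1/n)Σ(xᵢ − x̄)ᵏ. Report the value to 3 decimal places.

3.122

x̄ = 22.6800
Σ(xᵢ − x̄)² = 1836.7480 ⇒ m₂ = 367.34960
Σ(xᵢ − x̄)⁴ = 2106403.1559 ⇒ m₄ = 421280.63119
m₂² = 134945.72862
β₂ = m₄/m₂² = 421280.63119 / 134945.72862 ≈ 3.122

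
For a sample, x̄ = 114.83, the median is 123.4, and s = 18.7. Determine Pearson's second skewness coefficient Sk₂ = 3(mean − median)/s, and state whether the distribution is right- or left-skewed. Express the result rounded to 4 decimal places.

Sk₂ = 3(114.83 − 123.4) / 18.7 = 3 × -8.5700 / 18.7
    = -25.7100 / 18.7 ≈ -1.3749
Sk₂ < 0 ⇒ mean < median ⇒ left-skewed (negative skew).

-1.3749, left-skewed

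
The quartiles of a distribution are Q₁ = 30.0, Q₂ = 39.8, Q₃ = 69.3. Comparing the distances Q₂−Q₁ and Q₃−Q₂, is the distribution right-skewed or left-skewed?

Q₂ − Q₁ = 9.8;  Q₃ − Q₂ = 29.5
Q₃ − Q₂ > Q₂ − Q₁ ⇒ the upper half is more spread out ⇒ right-skewed.

right-skewed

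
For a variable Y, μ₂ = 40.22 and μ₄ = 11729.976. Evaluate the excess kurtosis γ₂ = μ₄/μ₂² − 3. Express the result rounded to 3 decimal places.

4.251

μ₂² = 40.22² = 1617.64840
μ₄/μ₂² = 11729.976 / 1617.64840 = 7.25125
γ₂ = 7.25125 − 3 ≈ 4.251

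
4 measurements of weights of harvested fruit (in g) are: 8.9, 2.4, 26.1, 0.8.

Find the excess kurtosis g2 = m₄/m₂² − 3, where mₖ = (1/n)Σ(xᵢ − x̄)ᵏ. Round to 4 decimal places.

-0.9334

x̄ = 9.5500
Σ(xᵢ − x̄)² = 402.0100 ⇒ m₂ = 100.50250
Σ(xᵢ − x̄)⁴ = 83498.0844 ⇒ m₄ = 20874.52111
m₂² = 10100.75251
g2 = m₄/m₂² − 3 = 2.06663 − 3 ≈ -0.9334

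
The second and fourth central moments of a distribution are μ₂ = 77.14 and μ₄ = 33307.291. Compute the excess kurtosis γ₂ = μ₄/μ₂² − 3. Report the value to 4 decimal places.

μ₂² = 77.14² = 5950.57960
μ₄/μ₂² = 33307.291 / 5950.57960 = 5.59732
γ₂ = 5.59732 − 3 ≈ 2.5973

2.5973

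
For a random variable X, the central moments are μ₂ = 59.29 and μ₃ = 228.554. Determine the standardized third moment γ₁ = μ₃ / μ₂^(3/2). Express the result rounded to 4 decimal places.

0.5006

σ = √μ₂ = √59.29 = 7.70000
σ³ = μ₂^(3/2) = 456.53300
γ₁ = μ₃/σ³ = 228.554 / 456.53300 ≈ 0.5006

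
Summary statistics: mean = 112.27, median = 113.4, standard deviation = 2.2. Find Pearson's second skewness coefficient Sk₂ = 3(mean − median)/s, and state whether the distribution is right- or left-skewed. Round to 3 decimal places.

-1.541, left-skewed

Sk₂ = 3(112.27 − 113.4) / 2.2 = 3 × -1.1300 / 2.2
    = -3.3900 / 2.2 ≈ -1.541
Sk₂ < 0 ⇒ mean < median ⇒ left-skewed (negative skew).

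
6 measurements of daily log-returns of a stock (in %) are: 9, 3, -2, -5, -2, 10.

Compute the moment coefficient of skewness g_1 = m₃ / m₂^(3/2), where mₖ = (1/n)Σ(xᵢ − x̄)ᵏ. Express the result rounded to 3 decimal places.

x̄ = (9 + 3 - 2 - 5 - 2 + 10) / 6 = 2.1667
deviations (xᵢ − x̄): 6.8333, 0.8333, -4.1667, -7.1667, -4.1667, 7.8333
Σ(xᵢ − x̄)² = 194.8333 ⇒ m₂ = 194.8333/6 = 32.47222
Σ(xᵢ − x̄)³ = 287.5556 ⇒ m₃ = 287.5556/6 = 47.92593
m₂^(3/2) = 32.47222^(1.5) = 185.04102
g_1 = m₃ / m₂^(3/2) = 47.92593 / 185.04102 ≈ 0.259

0.259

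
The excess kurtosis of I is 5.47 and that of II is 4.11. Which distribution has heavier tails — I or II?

Higher excess kurtosis ⇒ heavier tails relative to the normal distribution.
5.47 vs 4.11: the larger is 5.47, so I has heavier tails.

I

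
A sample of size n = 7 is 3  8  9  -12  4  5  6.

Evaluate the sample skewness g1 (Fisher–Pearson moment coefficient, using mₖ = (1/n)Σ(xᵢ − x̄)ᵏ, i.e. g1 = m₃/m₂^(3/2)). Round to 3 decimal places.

x̄ = (3 + 8 + 9 - 12 + 4 + 5 + 6) / 7 = 3.2857
deviations (xᵢ − x̄): -0.2857, 4.7143, 5.7143, -15.2857, 0.7143, 1.7143, 2.7143
Σ(xᵢ − x̄)² = 299.4286 ⇒ m₂ = 299.4286/7 = 42.77551
Σ(xᵢ − x̄)³ = -3254.8163 ⇒ m₃ = -3254.8163/7 = -464.97376
m₂^(3/2) = 42.77551^(1.5) = 279.76462
g1 = m₃ / m₂^(3/2) = -464.97376 / 279.76462 ≈ -1.662

-1.662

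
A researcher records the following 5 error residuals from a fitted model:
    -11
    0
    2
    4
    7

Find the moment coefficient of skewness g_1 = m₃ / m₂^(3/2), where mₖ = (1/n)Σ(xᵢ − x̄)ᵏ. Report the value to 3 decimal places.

x̄ = (-11 + 0 + 2 + 4 + 7) / 5 = 0.4000
deviations (xᵢ − x̄): -11.4000, -0.4000, 1.6000, 3.6000, 6.6000
Σ(xᵢ − x̄)² = 189.2000 ⇒ m₂ = 189.2000/5 = 37.84000
Σ(xᵢ − x̄)³ = -1143.3600 ⇒ m₃ = -1143.3600/5 = -228.67200
m₂^(3/2) = 37.84000^(1.5) = 232.76983
g_1 = m₃ / m₂^(3/2) = -228.67200 / 232.76983 ≈ -0.982

-0.982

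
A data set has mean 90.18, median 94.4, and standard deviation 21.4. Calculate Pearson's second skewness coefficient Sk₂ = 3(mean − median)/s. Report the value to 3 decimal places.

Sk₂ = 3(90.18 − 94.4) / 21.4 = 3 × -4.2200 / 21.4
    = -12.6600 / 21.4 ≈ -0.592

-0.592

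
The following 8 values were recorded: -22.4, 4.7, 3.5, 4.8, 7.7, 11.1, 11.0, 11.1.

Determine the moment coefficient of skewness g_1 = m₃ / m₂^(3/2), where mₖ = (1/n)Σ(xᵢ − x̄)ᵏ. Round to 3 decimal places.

-1.915

x̄ = (-22.4 + 4.7 + 3.5 + 4.8 + 7.7 + 11.1 + 11.0 + 11.1) / 8 = 3.9375
deviations (xᵢ − x̄): -26.3375, 0.7625, -0.4375, 0.8625, 3.7625, 7.1625, 7.0625, 7.1625
Σ(xᵢ − x̄)² = 861.8188 ⇒ m₂ = 861.8188/8 = 107.72734
Σ(xᵢ − x̄)³ = -17127.9460 ⇒ m₃ = -17127.9460/8 = -2140.99325
m₂^(3/2) = 107.72734^(1.5) = 1118.12132
g_1 = m₃ / m₂^(3/2) = -2140.99325 / 1118.12132 ≈ -1.915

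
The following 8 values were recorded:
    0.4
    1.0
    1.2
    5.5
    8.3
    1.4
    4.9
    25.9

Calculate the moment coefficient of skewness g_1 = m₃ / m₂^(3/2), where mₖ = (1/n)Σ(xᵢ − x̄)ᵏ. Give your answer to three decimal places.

1.821

x̄ = (0.4 + 1.0 + 1.2 + 5.5 + 8.3 + 1.4 + 4.9 + 25.9) / 8 = 6.0750
deviations (xᵢ − x̄): -5.6750, -5.0750, -4.8750, -0.5750, 2.2250, -4.6750, -1.1750, 19.8250
Σ(xᵢ − x̄)² = 503.2750 ⇒ m₂ = 503.2750/8 = 62.90938
Σ(xᵢ − x̄)³ = 7269.5257 ⇒ m₃ = 7269.5257/8 = 908.69072
m₂^(3/2) = 62.90938^(1.5) = 498.96842
g_1 = m₃ / m₂^(3/2) = 908.69072 / 498.96842 ≈ 1.821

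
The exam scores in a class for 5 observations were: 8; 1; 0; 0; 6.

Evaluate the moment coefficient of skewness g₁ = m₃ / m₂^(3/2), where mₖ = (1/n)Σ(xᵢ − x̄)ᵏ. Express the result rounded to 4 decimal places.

x̄ = (8 + 1 + 0 + 0 + 6) / 5 = 3.0000
deviations (xᵢ − x̄): 5.0000, -2.0000, -3.0000, -3.0000, 3.0000
Σ(xᵢ − x̄)² = 56.0000 ⇒ m₂ = 56.0000/5 = 11.20000
Σ(xᵢ − x̄)³ = 90.0000 ⇒ m₃ = 90.0000/5 = 18.00000
m₂^(3/2) = 11.20000^(1.5) = 37.48237
g₁ = m₃ / m₂^(3/2) = 18.00000 / 37.48237 ≈ 0.4802

0.4802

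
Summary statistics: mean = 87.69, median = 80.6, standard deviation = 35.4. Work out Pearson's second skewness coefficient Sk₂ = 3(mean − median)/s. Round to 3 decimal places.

0.601

Sk₂ = 3(87.69 − 80.6) / 35.4 = 3 × 7.0900 / 35.4
    = 21.2700 / 35.4 ≈ 0.601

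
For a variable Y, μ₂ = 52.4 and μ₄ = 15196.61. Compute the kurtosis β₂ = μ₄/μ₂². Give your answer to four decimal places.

5.5346

μ₂² = 52.4² = 2745.76000
μ₄/μ₂² = 15196.61 / 2745.76000 = 5.53457
β₂ ≈ 5.5346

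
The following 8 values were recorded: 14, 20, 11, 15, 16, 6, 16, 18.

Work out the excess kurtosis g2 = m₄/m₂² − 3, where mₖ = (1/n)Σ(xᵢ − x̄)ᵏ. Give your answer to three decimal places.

x̄ = 14.5000
Σ(xᵢ − x̄)² = 132.0000 ⇒ m₂ = 16.50000
Σ(xᵢ − x̄)⁴ = 6445.5000 ⇒ m₄ = 805.68750
m₂² = 272.25000
g2 = m₄/m₂² − 3 = 2.95937 − 3 ≈ -0.041

-0.041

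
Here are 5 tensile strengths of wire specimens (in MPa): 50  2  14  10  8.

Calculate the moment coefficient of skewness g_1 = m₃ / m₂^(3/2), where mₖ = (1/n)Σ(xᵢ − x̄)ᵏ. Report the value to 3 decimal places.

x̄ = (50 + 2 + 14 + 10 + 8) / 5 = 16.8000
deviations (xᵢ − x̄): 33.2000, -14.8000, -2.8000, -6.8000, -8.8000
Σ(xᵢ − x̄)² = 1452.8000 ⇒ m₂ = 1452.8000/5 = 290.56000
Σ(xᵢ − x̄)³ = 32334.7200 ⇒ m₃ = 32334.7200/5 = 6466.94400
m₂^(3/2) = 290.56000^(1.5) = 4952.83363
g_1 = m₃ / m₂^(3/2) = 6466.94400 / 4952.83363 ≈ 1.306

1.306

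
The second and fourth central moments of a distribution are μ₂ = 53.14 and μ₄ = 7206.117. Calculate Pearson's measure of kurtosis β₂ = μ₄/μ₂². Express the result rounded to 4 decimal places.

2.5519

μ₂² = 53.14² = 2823.85960
μ₄/μ₂² = 7206.117 / 2823.85960 = 2.55187
β₂ ≈ 2.5519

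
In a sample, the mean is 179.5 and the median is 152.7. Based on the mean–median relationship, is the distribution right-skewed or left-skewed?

right-skewed

mean − median = 179.5 − 152.7 = 26.8
mean > median ⇒ the longer tail is on the right ⇒ right-skewed (positively skewed).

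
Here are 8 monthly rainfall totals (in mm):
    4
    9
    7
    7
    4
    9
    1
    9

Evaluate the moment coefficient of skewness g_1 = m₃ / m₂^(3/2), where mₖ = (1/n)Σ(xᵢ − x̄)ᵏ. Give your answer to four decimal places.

-0.6114

x̄ = (4 + 9 + 7 + 7 + 4 + 9 + 1 + 9) / 8 = 6.2500
deviations (xᵢ − x̄): -2.2500, 2.7500, 0.7500, 0.7500, -2.2500, 2.7500, -5.2500, 2.7500
Σ(xᵢ − x̄)² = 61.5000 ⇒ m₂ = 61.5000/8 = 7.68750
Σ(xᵢ − x̄)³ = -104.2500 ⇒ m₃ = -104.2500/8 = -13.03125
m₂^(3/2) = 7.68750^(1.5) = 21.31462
g_1 = m₃ / m₂^(3/2) = -13.03125 / 21.31462 ≈ -0.6114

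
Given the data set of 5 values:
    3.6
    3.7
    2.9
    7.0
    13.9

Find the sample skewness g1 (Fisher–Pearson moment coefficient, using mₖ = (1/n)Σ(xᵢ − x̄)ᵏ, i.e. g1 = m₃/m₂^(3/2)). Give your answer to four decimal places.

x̄ = (3.6 + 3.7 + 2.9 + 7.0 + 13.9) / 5 = 6.2200
deviations (xᵢ − x̄): -2.6200, -2.5200, -3.3200, 0.7800, 7.6800
Σ(xᵢ − x̄)² = 83.8280 ⇒ m₂ = 83.8280/5 = 16.76560
Σ(xᵢ − x̄)³ = 382.8773 ⇒ m₃ = 382.8773/5 = 76.57546
m₂^(3/2) = 16.76560^(1.5) = 68.64812
g1 = m₃ / m₂^(3/2) = 76.57546 / 68.64812 ≈ 1.1155

1.1155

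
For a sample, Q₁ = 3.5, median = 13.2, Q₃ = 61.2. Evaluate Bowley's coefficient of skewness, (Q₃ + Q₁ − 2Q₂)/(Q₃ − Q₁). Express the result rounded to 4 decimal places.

0.6638

numerator: Q₃ + Q₁ − 2Q₂ = 61.2 + 3.5 − 2×13.2 = 38.3000
denominator: Q₃ − Q₁ = 61.2 − 3.5 = 57.7000
Bowley skewness = 38.3000 / 57.7000 ≈ 0.6638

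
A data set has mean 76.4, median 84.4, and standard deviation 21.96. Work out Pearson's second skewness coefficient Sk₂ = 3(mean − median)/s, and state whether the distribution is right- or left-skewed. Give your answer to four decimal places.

Sk₂ = 3(76.4 − 84.4) / 21.96 = 3 × -8.0000 / 21.96
    = -24.0000 / 21.96 ≈ -1.0929
Sk₂ < 0 ⇒ mean < median ⇒ left-skewed (negative skew).

-1.0929, left-skewed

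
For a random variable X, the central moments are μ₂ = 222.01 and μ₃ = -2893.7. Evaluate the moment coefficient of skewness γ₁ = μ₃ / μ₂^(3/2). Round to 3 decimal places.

σ = √μ₂ = √222.01 = 14.90000
σ³ = μ₂^(3/2) = 3307.94900
γ₁ = μ₃/σ³ = -2893.7 / 3307.94900 ≈ -0.875

-0.875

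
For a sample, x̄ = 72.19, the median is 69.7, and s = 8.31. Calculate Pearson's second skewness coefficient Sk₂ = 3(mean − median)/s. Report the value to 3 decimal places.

0.899

Sk₂ = 3(72.19 − 69.7) / 8.31 = 3 × 2.4900 / 8.31
    = 7.4700 / 8.31 ≈ 0.899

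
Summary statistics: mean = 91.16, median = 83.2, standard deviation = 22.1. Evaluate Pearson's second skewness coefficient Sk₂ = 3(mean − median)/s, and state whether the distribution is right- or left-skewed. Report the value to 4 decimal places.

1.0805, right-skewed

Sk₂ = 3(91.16 − 83.2) / 22.1 = 3 × 7.9600 / 22.1
    = 23.8800 / 22.1 ≈ 1.0805
Sk₂ > 0 ⇒ mean > median ⇒ right-skewed (positive skew).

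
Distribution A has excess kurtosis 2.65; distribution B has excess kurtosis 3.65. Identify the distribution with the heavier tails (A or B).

B

Higher excess kurtosis ⇒ heavier tails relative to the normal distribution.
2.65 vs 3.65: the larger is 3.65, so B has heavier tails.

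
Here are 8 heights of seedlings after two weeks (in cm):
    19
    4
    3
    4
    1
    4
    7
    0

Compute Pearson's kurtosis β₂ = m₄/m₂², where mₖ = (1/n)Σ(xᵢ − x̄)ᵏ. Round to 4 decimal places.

4.8156

x̄ = 5.2500
Σ(xᵢ − x̄)² = 247.5000 ⇒ m₂ = 30.93750
Σ(xᵢ − x̄)⁴ = 36872.9063 ⇒ m₄ = 4609.11328
m₂² = 957.12891
β₂ = m₄/m₂² = 4609.11328 / 957.12891 ≈ 4.8156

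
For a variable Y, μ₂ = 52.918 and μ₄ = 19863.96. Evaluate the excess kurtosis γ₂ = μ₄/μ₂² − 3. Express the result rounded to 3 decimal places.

μ₂² = 52.918² = 2800.31472
μ₄/μ₂² = 19863.96 / 2800.31472 = 7.09347
γ₂ = 7.09347 − 3 ≈ 4.093

4.093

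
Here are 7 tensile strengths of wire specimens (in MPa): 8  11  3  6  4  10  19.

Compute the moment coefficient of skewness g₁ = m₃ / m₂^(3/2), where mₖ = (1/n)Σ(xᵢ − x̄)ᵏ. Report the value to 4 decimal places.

x̄ = (8 + 11 + 3 + 6 + 4 + 10 + 19) / 7 = 8.7143
deviations (xᵢ − x̄): -0.7143, 2.2857, -5.7143, -2.7143, -4.7143, 1.2857, 10.2857
Σ(xᵢ − x̄)² = 175.4286 ⇒ m₂ = 175.4286/7 = 25.06122
Σ(xᵢ − x̄)³ = 790.5306 ⇒ m₃ = 790.5306/7 = 112.93294
m₂^(3/2) = 25.06122^(1.5) = 125.45946
g₁ = m₃ / m₂^(3/2) = 112.93294 / 125.45946 ≈ 0.9002

0.9002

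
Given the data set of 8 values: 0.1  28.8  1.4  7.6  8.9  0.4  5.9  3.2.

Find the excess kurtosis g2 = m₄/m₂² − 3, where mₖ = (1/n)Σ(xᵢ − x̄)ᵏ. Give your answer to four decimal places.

1.8232

x̄ = 7.0375
Σ(xᵢ − x̄)² = 617.3788 ⇒ m₂ = 77.17234
Σ(xᵢ − x̄)⁴ = 229801.1190 ⇒ m₄ = 28725.13988
m₂² = 5955.57064
g2 = m₄/m₂² − 3 = 4.82324 − 3 ≈ 1.8232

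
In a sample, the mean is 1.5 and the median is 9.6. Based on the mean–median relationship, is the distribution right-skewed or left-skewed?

left-skewed

mean − median = 1.5 − 9.6 = -8.1
mean < median ⇒ the longer tail is on the left ⇒ left-skewed (negatively skewed).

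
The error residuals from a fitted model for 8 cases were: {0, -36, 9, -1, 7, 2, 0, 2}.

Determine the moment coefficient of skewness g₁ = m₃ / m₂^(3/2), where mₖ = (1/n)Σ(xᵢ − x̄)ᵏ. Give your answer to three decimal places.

-1.977

x̄ = (0 - 36 + 9 - 1 + 7 + 2 + 0 + 2) / 8 = -2.1250
deviations (xᵢ − x̄): 2.1250, -33.8750, 11.1250, 1.1250, 9.1250, 4.1250, 2.1250, 4.1250
Σ(xᵢ − x̄)² = 1398.8750 ⇒ m₂ = 1398.8750/8 = 174.85938
Σ(xᵢ − x̄)³ = -36574.4063 ⇒ m₃ = -36574.4063/8 = -4571.80078
m₂^(3/2) = 174.85938^(1.5) = 2312.24252
g₁ = m₃ / m₂^(3/2) = -4571.80078 / 2312.24252 ≈ -1.977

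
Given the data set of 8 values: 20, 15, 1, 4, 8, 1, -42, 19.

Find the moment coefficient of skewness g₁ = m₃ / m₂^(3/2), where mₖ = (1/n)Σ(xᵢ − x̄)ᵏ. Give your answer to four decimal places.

x̄ = (20 + 15 + 1 + 4 + 8 + 1 - 42 + 19) / 8 = 3.2500
deviations (xᵢ − x̄): 16.7500, 11.7500, -2.2500, 0.7500, 4.7500, -2.2500, -45.2500, 15.7500
Σ(xᵢ − x̄)² = 2747.5000 ⇒ m₂ = 2747.5000/8 = 343.43750
Σ(xᵢ − x̄)³ = -82338.7500 ⇒ m₃ = -82338.7500/8 = -10292.34375
m₂^(3/2) = 343.43750^(1.5) = 6364.60669
g₁ = m₃ / m₂^(3/2) = -10292.34375 / 6364.60669 ≈ -1.6171

-1.6171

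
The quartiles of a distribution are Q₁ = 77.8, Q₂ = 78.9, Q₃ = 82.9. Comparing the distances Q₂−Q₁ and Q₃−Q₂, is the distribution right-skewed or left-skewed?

Q₂ − Q₁ = 1.1;  Q₃ − Q₂ = 4.0
Q₃ − Q₂ > Q₂ − Q₁ ⇒ the upper half is more spread out ⇒ right-skewed.

right-skewed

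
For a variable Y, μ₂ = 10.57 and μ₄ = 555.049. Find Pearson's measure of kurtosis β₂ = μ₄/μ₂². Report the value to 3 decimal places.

4.968

μ₂² = 10.57² = 111.72490
μ₄/μ₂² = 555.049 / 111.72490 = 4.96800
β₂ ≈ 4.968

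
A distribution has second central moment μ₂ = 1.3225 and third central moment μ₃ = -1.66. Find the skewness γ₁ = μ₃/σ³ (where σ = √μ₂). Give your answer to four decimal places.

σ = √μ₂ = √1.3225 = 1.15000
σ³ = μ₂^(3/2) = 1.52088
γ₁ = μ₃/σ³ = -1.66 / 1.52088 ≈ -1.0915

-1.0915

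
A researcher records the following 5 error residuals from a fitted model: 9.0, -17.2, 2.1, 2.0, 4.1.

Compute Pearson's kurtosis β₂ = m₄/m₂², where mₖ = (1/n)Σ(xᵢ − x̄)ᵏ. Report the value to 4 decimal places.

x̄ = 0.0000
Σ(xᵢ − x̄)² = 402.0600 ⇒ m₂ = 80.41200
Σ(xᵢ − x̄)⁴ = 94400.3298 ⇒ m₄ = 18880.06596
m₂² = 6466.08974
β₂ = m₄/m₂² = 18880.06596 / 6466.08974 ≈ 2.9199

2.9199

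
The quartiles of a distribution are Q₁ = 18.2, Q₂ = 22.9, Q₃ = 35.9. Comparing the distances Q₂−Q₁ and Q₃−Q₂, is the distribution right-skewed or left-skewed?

right-skewed

Q₂ − Q₁ = 4.7;  Q₃ − Q₂ = 13.0
Q₃ − Q₂ > Q₂ − Q₁ ⇒ the upper half is more spread out ⇒ right-skewed.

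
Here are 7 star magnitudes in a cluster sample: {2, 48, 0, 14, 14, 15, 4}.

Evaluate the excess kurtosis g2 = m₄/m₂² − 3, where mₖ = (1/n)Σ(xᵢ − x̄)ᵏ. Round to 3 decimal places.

x̄ = 13.8571
Σ(xᵢ − x̄)² = 1596.8571 ⇒ m₂ = 228.12245
Σ(xᵢ − x̄)⁴ = 1425017.6851 ⇒ m₄ = 203573.95502
m₂² = 52039.85173
g2 = m₄/m₂² − 3 = 3.91189 − 3 ≈ 0.912

0.912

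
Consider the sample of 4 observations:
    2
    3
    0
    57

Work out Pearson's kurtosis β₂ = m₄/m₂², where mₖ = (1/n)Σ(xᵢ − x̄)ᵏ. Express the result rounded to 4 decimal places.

x̄ = 15.5000
Σ(xᵢ − x̄)² = 2301.0000 ⇒ m₂ = 575.25000
Σ(xᵢ − x̄)⁴ = 3081494.2500 ⇒ m₄ = 770373.56250
m₂² = 330912.56250
β₂ = m₄/m₂² = 770373.56250 / 330912.56250 ≈ 2.3280

2.3280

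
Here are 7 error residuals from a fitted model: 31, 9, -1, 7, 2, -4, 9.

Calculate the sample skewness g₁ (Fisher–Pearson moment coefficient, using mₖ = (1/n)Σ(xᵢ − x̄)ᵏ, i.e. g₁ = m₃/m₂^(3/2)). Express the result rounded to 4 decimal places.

x̄ = (31 + 9 - 1 + 7 + 2 - 4 + 9) / 7 = 7.5714
deviations (xᵢ − x̄): 23.4286, 1.4286, -8.5714, -0.5714, -5.5714, -11.5714, 1.4286
Σ(xᵢ − x̄)² = 791.7143 ⇒ m₂ = 791.7143/7 = 113.10204
Σ(xᵢ − x̄)³ = 10513.4694 ⇒ m₃ = 10513.4694/7 = 1501.92420
m₂^(3/2) = 113.10204^(1.5) = 1202.83391
g₁ = m₃ / m₂^(3/2) = 1501.92420 / 1202.83391 ≈ 1.2487

1.2487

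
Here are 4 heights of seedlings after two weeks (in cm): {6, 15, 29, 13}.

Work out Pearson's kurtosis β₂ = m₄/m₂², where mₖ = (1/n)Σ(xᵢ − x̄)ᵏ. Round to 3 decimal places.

2.055

x̄ = 15.7500
Σ(xᵢ − x̄)² = 278.7500 ⇒ m₂ = 69.68750
Σ(xᵢ − x̄)⁴ = 39916.5781 ⇒ m₄ = 9979.14453
m₂² = 4856.34766
β₂ = m₄/m₂² = 9979.14453 / 4856.34766 ≈ 2.055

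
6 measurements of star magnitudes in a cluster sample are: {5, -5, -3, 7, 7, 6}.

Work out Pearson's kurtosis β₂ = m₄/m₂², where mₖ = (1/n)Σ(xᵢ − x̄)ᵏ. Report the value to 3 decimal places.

1.616

x̄ = 2.8333
Σ(xᵢ − x̄)² = 144.8333 ⇒ m₂ = 24.13889
Σ(xᵢ − x̄)⁴ = 5648.4861 ⇒ m₄ = 941.41435
m₂² = 582.68596
β₂ = m₄/m₂² = 941.41435 / 582.68596 ≈ 1.616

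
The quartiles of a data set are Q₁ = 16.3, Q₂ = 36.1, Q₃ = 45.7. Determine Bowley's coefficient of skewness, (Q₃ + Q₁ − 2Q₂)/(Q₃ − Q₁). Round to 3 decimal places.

-0.347

numerator: Q₃ + Q₁ − 2Q₂ = 45.7 + 16.3 − 2×36.1 = -10.2000
denominator: Q₃ − Q₁ = 45.7 − 16.3 = 29.4000
Bowley skewness = -10.2000 / 29.4000 ≈ -0.347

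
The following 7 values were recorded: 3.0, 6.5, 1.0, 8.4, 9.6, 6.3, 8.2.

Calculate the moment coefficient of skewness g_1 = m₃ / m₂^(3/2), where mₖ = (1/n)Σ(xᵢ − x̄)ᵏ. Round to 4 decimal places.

-0.6359

x̄ = (3.0 + 6.5 + 1.0 + 8.4 + 9.6 + 6.3 + 8.2) / 7 = 6.1429
deviations (xᵢ − x̄): -3.1429, 0.3571, -5.1429, 2.2571, 3.4571, 0.1571, 2.0571
Σ(xᵢ − x̄)² = 57.7571 ⇒ m₂ = 57.7571/7 = 8.25102
Σ(xᵢ − x̄)³ = -105.4935 ⇒ m₃ = -105.4935/7 = -15.07050
m₂^(3/2) = 8.25102^(1.5) = 23.70072
g_1 = m₃ / m₂^(3/2) = -15.07050 / 23.70072 ≈ -0.6359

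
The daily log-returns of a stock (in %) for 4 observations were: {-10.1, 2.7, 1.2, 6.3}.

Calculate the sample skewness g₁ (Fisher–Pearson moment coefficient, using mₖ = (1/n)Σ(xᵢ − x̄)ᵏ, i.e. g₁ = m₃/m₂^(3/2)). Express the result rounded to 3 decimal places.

x̄ = (-10.1 + 2.7 + 1.2 + 6.3) / 4 = 0.0250
deviations (xᵢ − x̄): -10.1250, 2.6750, 1.1750, 6.2750
Σ(xᵢ − x̄)² = 150.4275 ⇒ m₂ = 150.4275/4 = 37.60687
Σ(xᵢ − x̄)³ = -770.1251 ⇒ m₃ = -770.1251/4 = -192.53128
m₂^(3/2) = 37.60687^(1.5) = 230.62207
g₁ = m₃ / m₂^(3/2) = -192.53128 / 230.62207 ≈ -0.835

-0.835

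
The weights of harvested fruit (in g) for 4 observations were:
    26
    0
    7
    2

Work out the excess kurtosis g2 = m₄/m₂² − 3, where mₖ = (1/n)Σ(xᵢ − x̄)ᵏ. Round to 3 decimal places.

-0.840

x̄ = 8.7500
Σ(xᵢ − x̄)² = 422.7500 ⇒ m₂ = 105.68750
Σ(xᵢ − x̄)⁴ = 96490.5781 ⇒ m₄ = 24122.64453
m₂² = 11169.84766
g2 = m₄/m₂² − 3 = 2.15962 − 3 ≈ -0.840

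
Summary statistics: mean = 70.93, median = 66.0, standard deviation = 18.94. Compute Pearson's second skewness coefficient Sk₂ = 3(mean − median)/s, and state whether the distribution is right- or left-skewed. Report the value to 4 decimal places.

0.7809, right-skewed

Sk₂ = 3(70.93 − 66.0) / 18.94 = 3 × 4.9300 / 18.94
    = 14.7900 / 18.94 ≈ 0.7809
Sk₂ > 0 ⇒ mean > median ⇒ right-skewed (positive skew).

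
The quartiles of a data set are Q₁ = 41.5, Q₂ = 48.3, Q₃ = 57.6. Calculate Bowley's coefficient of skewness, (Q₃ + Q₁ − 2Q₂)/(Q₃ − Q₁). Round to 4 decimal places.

numerator: Q₃ + Q₁ − 2Q₂ = 57.6 + 41.5 − 2×48.3 = 2.5000
denominator: Q₃ − Q₁ = 57.6 − 41.5 = 16.1000
Bowley skewness = 2.5000 / 16.1000 ≈ 0.1553

0.1553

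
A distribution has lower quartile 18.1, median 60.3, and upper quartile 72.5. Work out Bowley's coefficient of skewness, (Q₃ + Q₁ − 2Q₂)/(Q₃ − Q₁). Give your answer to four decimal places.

numerator: Q₃ + Q₁ − 2Q₂ = 72.5 + 18.1 − 2×60.3 = -30.0000
denominator: Q₃ − Q₁ = 72.5 − 18.1 = 54.4000
Bowley skewness = -30.0000 / 54.4000 ≈ -0.5515

-0.5515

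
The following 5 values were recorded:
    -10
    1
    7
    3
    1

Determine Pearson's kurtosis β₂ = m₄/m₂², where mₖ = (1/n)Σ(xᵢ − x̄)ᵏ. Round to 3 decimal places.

2.691

x̄ = 0.4000
Σ(xᵢ − x̄)² = 159.2000 ⇒ m₂ = 31.84000
Σ(xᵢ − x̄)⁴ = 13642.0160 ⇒ m₄ = 2728.40320
m₂² = 1013.78560
β₂ = m₄/m₂² = 2728.40320 / 1013.78560 ≈ 2.691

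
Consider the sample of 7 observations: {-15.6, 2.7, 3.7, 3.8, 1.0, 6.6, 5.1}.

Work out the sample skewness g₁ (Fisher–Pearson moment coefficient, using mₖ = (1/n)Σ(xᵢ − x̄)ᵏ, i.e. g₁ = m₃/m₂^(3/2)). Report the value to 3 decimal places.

x̄ = (-15.6 + 2.7 + 3.7 + 3.8 + 1.0 + 6.6 + 5.1) / 7 = 1.0429
deviations (xᵢ − x̄): -16.6429, 1.6571, 2.6571, 2.7571, -0.0429, 5.5571, 4.0571
Σ(xᵢ − x̄)² = 341.7371 ⇒ m₂ = 341.7371/7 = 48.81959
Σ(xᵢ − x̄)³ = -4327.1492 ⇒ m₃ = -4327.1492/7 = -618.16417
m₂^(3/2) = 48.81959^(1.5) = 341.10746
g₁ = m₃ / m₂^(3/2) = -618.16417 / 341.10746 ≈ -1.812

-1.812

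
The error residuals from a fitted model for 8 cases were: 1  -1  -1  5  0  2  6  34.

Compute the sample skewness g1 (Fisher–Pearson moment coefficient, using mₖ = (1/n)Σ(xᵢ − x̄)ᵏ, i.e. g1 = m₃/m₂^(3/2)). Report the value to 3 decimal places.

2.054

x̄ = (1 - 1 - 1 + 5 + 0 + 2 + 6 + 34) / 8 = 5.7500
deviations (xᵢ − x̄): -4.7500, -6.7500, -6.7500, -0.7500, -5.7500, -3.7500, 0.2500, 28.2500
Σ(xᵢ − x̄)² = 959.5000 ⇒ m₂ = 959.5000/8 = 119.93750
Σ(xᵢ − x̄)³ = 21579.7500 ⇒ m₃ = 21579.7500/8 = 2697.46875
m₂^(3/2) = 119.93750^(1.5) = 1313.50729
g1 = m₃ / m₂^(3/2) = 2697.46875 / 1313.50729 ≈ 2.054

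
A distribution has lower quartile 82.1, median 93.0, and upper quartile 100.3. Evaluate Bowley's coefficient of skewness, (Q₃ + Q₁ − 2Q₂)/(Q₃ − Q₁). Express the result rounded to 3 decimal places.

-0.198

numerator: Q₃ + Q₁ − 2Q₂ = 100.3 + 82.1 − 2×93.0 = -3.6000
denominator: Q₃ − Q₁ = 100.3 − 82.1 = 18.2000
Bowley skewness = -3.6000 / 18.2000 ≈ -0.198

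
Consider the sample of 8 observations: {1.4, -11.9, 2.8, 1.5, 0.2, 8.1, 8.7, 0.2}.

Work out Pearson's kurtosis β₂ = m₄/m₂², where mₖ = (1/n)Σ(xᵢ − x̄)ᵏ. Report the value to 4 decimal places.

3.6744

x̄ = 1.3750
Σ(xᵢ − x̄)² = 279.9150 ⇒ m₂ = 34.98937
Σ(xᵢ − x̄)⁴ = 35987.6901 ⇒ m₄ = 4498.46126
m₂² = 1224.25636
β₂ = m₄/m₂² = 4498.46126 / 1224.25636 ≈ 3.6744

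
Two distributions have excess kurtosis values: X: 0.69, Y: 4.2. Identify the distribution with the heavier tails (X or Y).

Y

Higher excess kurtosis ⇒ heavier tails relative to the normal distribution.
0.69 vs 4.2: the larger is 4.2, so Y has heavier tails.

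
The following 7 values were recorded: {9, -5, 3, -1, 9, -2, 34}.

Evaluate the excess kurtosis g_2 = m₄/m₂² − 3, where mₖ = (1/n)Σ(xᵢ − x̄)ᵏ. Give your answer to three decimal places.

0.761

x̄ = 6.7143
Σ(xᵢ − x̄)² = 1041.4286 ⇒ m₂ = 148.77551
Σ(xᵢ − x̄)⁴ = 582679.0845 ⇒ m₄ = 83239.86922
m₂² = 22134.15244
g_2 = m₄/m₂² − 3 = 3.76070 − 3 ≈ 0.761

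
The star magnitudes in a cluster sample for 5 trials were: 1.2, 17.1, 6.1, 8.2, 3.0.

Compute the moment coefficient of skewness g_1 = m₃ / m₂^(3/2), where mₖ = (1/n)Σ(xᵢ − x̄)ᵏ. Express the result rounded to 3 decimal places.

x̄ = (1.2 + 17.1 + 6.1 + 8.2 + 3.0) / 5 = 7.1200
deviations (xᵢ − x̄): -5.9200, 9.9800, -1.0200, 1.0800, -4.1200
Σ(xᵢ − x̄)² = 153.8280 ⇒ m₂ = 153.8280/5 = 30.76560
Σ(xᵢ − x̄)³ = 716.8013 ⇒ m₃ = 716.8013/5 = 143.36026
m₂^(3/2) = 30.76560^(1.5) = 170.64677
g_1 = m₃ / m₂^(3/2) = 143.36026 / 170.64677 ≈ 0.840

0.840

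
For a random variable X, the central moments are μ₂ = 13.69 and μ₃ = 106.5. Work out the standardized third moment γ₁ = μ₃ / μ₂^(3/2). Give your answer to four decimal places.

2.1025

σ = √μ₂ = √13.69 = 3.70000
σ³ = μ₂^(3/2) = 50.65300
γ₁ = μ₃/σ³ = 106.5 / 50.65300 ≈ 2.1025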